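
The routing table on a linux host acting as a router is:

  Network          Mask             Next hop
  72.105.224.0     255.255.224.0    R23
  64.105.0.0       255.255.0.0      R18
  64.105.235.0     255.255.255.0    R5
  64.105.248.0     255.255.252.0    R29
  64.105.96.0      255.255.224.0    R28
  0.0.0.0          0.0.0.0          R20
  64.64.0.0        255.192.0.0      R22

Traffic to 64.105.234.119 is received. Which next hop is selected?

Routes whose prefix contains 64.105.234.119:
  0.0.0.0/0 (default, matches everything) -> R20
  64.64.0.0/10 (64.64.0.0 - 64.127.255.255) -> R22
  64.105.0.0/16 (64.105.0.0 - 64.105.255.255) -> R18
More-specific entries that do NOT match:
  64.105.235.0/24 (64.105.235.0 - 64.105.235.255) does not contain 64.105.234.119
  64.105.248.0/22 (64.105.248.0 - 64.105.251.255) does not contain 64.105.234.119
  72.105.224.0/19 (72.105.224.0 - 72.105.255.255) does not contain 64.105.234.119
  64.105.96.0/19 (64.105.96.0 - 64.105.127.255) does not contain 64.105.234.119
Longest matching prefix is /16 -> next hop R18.

R18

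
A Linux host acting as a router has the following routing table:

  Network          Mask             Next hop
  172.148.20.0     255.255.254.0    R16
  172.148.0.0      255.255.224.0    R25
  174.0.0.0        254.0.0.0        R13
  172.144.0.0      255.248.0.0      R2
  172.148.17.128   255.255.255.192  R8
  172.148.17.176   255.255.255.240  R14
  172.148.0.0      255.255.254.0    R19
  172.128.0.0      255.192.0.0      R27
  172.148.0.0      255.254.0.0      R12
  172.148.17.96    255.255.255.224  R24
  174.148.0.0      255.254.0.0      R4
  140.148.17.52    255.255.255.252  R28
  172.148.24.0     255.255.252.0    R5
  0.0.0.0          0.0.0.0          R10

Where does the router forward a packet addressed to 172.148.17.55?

R25

Routes whose prefix contains 172.148.17.55:
  0.0.0.0/0 (default, matches everything) -> R10
  172.128.0.0/10 (172.128.0.0 - 172.191.255.255) -> R27
  172.144.0.0/13 (172.144.0.0 - 172.151.255.255) -> R2
  172.148.0.0/15 (172.148.0.0 - 172.149.255.255) -> R12
  172.148.0.0/19 (172.148.0.0 - 172.148.31.255) -> R25
More-specific entries that do NOT match:
  140.148.17.52/30 (140.148.17.52 - 140.148.17.55) does not contain 172.148.17.55
  172.148.17.176/28 (172.148.17.176 - 172.148.17.191) does not contain 172.148.17.55
  172.148.17.96/27 (172.148.17.96 - 172.148.17.127) does not contain 172.148.17.55
  172.148.17.128/26 (172.148.17.128 - 172.148.17.191) does not contain 172.148.17.55
  172.148.20.0/23 (172.148.20.0 - 172.148.21.255) does not contain 172.148.17.55
  172.148.0.0/23 (172.148.0.0 - 172.148.1.255) does not contain 172.148.17.55
  172.148.24.0/22 (172.148.24.0 - 172.148.27.255) does not contain 172.148.17.55
Longest matching prefix is /19 -> next hop R25.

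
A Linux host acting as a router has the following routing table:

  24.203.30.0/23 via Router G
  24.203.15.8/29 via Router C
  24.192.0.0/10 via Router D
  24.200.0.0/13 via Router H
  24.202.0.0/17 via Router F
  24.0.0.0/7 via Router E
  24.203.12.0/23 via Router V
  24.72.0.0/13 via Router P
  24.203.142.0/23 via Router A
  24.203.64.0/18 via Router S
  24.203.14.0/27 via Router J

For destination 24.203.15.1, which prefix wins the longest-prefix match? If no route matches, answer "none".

24.200.0.0/13

Entries matching 24.203.15.1:
  24.0.0.0/7 (24.0.0.0 - 25.255.255.255)
  24.192.0.0/10 (24.192.0.0 - 24.255.255.255)
  24.200.0.0/13 (24.200.0.0 - 24.207.255.255)
Most specific is 24.200.0.0/13.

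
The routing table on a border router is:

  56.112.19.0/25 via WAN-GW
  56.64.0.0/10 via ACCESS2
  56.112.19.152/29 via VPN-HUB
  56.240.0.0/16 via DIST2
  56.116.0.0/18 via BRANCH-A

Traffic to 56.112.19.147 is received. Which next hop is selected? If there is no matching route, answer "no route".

Routes whose prefix contains 56.112.19.147:
  56.64.0.0/10 (56.64.0.0 - 56.127.255.255) -> ACCESS2
More-specific entries that do NOT match:
  56.112.19.152/29 (56.112.19.152 - 56.112.19.159) does not contain 56.112.19.147
  56.112.19.0/25 (56.112.19.0 - 56.112.19.127) does not contain 56.112.19.147
  56.116.0.0/18 (56.116.0.0 - 56.116.63.255) does not contain 56.112.19.147
  56.240.0.0/16 (56.240.0.0 - 56.240.255.255) does not contain 56.112.19.147
Longest matching prefix is /10 -> next hop ACCESS2.

ACCESS2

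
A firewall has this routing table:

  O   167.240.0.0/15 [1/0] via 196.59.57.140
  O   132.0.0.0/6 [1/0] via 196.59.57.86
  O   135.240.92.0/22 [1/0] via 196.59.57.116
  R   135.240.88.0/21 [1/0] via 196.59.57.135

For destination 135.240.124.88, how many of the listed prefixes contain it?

Prefixes containing 135.240.124.88:
  132.0.0.0/6 (132.0.0.0 - 135.255.255.255)
Total matching entries: 1.

1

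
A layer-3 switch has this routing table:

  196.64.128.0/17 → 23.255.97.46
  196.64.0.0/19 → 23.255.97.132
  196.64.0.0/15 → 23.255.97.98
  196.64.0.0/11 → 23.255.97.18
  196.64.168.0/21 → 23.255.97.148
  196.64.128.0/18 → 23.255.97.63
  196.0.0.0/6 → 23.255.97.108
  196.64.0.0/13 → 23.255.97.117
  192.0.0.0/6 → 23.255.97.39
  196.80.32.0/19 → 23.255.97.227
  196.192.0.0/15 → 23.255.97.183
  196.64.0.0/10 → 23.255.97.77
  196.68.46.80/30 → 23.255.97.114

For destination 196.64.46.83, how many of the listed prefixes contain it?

Prefixes containing 196.64.46.83:
  196.0.0.0/6 (196.0.0.0 - 199.255.255.255)
  196.64.0.0/10 (196.64.0.0 - 196.127.255.255)
  196.64.0.0/11 (196.64.0.0 - 196.95.255.255)
  196.64.0.0/13 (196.64.0.0 - 196.71.255.255)
  196.64.0.0/15 (196.64.0.0 - 196.65.255.255)
Total matching entries: 5.

5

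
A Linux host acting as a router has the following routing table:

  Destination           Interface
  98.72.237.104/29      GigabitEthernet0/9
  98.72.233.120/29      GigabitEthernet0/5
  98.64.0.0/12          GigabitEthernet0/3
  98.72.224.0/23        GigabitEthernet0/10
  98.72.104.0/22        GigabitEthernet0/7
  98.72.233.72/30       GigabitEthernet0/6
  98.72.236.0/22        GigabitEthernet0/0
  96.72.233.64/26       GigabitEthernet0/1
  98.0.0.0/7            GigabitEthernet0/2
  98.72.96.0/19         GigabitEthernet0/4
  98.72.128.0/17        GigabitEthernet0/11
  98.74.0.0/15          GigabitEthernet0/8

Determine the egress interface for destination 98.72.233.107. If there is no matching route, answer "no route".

Routes whose prefix contains 98.72.233.107:
  98.0.0.0/7 (98.0.0.0 - 99.255.255.255) -> GigabitEthernet0/2
  98.64.0.0/12 (98.64.0.0 - 98.79.255.255) -> GigabitEthernet0/3
  98.72.128.0/17 (98.72.128.0 - 98.72.255.255) -> GigabitEthernet0/11
More-specific entries that do NOT match:
  98.72.233.72/30 (98.72.233.72 - 98.72.233.75) does not contain 98.72.233.107
  98.72.237.104/29 (98.72.237.104 - 98.72.237.111) does not contain 98.72.233.107
  98.72.233.120/29 (98.72.233.120 - 98.72.233.127) does not contain 98.72.233.107
  96.72.233.64/26 (96.72.233.64 - 96.72.233.127) does not contain 98.72.233.107
  98.72.224.0/23 (98.72.224.0 - 98.72.225.255) does not contain 98.72.233.107
  98.72.104.0/22 (98.72.104.0 - 98.72.107.255) does not contain 98.72.233.107
  98.72.236.0/22 (98.72.236.0 - 98.72.239.255) does not contain 98.72.233.107
  98.72.96.0/19 (98.72.96.0 - 98.72.127.255) does not contain 98.72.233.107
Longest matching prefix is /17 -> interface GigabitEthernet0/11.

GigabitEthernet0/11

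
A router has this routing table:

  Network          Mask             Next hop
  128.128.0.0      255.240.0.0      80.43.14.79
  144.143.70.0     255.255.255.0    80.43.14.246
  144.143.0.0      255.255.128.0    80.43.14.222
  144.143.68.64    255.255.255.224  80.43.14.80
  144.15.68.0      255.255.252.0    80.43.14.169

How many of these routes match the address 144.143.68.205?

Prefixes containing 144.143.68.205:
  144.143.0.0/17 (144.143.0.0 - 144.143.127.255)
Total matching entries: 1.

1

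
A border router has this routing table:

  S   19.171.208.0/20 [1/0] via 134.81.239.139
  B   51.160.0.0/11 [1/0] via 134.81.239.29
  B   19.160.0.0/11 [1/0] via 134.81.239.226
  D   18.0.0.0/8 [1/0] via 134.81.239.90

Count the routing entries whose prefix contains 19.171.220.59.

2

Prefixes containing 19.171.220.59:
  19.160.0.0/11 (19.160.0.0 - 19.191.255.255)
  19.171.208.0/20 (19.171.208.0 - 19.171.223.255)
Total matching entries: 2.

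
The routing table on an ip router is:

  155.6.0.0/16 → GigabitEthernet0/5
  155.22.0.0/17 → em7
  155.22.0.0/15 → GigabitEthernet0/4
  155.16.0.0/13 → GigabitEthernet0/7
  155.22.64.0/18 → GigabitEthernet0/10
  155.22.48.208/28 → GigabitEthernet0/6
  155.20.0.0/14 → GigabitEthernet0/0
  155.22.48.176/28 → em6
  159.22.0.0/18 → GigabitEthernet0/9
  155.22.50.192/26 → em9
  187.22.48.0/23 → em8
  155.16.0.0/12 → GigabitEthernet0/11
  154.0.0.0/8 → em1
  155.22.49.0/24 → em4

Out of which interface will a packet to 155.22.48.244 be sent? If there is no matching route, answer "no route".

Routes whose prefix contains 155.22.48.244:
  155.16.0.0/12 (155.16.0.0 - 155.31.255.255) -> GigabitEthernet0/11
  155.16.0.0/13 (155.16.0.0 - 155.23.255.255) -> GigabitEthernet0/7
  155.20.0.0/14 (155.20.0.0 - 155.23.255.255) -> GigabitEthernet0/0
  155.22.0.0/15 (155.22.0.0 - 155.23.255.255) -> GigabitEthernet0/4
  155.22.0.0/17 (155.22.0.0 - 155.22.127.255) -> em7
More-specific entries that do NOT match:
  155.22.48.208/28 (155.22.48.208 - 155.22.48.223) does not contain 155.22.48.244
  155.22.48.176/28 (155.22.48.176 - 155.22.48.191) does not contain 155.22.48.244
  155.22.50.192/26 (155.22.50.192 - 155.22.50.255) does not contain 155.22.48.244
  155.22.49.0/24 (155.22.49.0 - 155.22.49.255) does not contain 155.22.48.244
  187.22.48.0/23 (187.22.48.0 - 187.22.49.255) does not contain 155.22.48.244
  155.22.64.0/18 (155.22.64.0 - 155.22.127.255) does not contain 155.22.48.244
  159.22.0.0/18 (159.22.0.0 - 159.22.63.255) does not contain 155.22.48.244
Longest matching prefix is /17 -> interface em7.

em7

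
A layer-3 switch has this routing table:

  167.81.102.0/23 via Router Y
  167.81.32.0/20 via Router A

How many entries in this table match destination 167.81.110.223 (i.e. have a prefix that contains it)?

0

No listed prefix contains 167.81.110.223.
Total matching entries: 0.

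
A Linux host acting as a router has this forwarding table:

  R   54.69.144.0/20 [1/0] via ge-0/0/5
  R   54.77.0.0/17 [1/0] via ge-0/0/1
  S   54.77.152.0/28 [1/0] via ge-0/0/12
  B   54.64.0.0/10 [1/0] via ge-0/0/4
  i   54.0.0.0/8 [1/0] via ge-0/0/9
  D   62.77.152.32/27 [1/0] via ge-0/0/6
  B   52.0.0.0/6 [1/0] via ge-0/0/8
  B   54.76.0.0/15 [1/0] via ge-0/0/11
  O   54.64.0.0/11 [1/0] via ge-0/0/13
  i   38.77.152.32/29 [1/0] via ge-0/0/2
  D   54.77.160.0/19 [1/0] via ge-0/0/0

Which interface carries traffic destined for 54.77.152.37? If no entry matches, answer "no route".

Routes whose prefix contains 54.77.152.37:
  52.0.0.0/6 (52.0.0.0 - 55.255.255.255) -> ge-0/0/8
  54.0.0.0/8 (54.0.0.0 - 54.255.255.255) -> ge-0/0/9
  54.64.0.0/10 (54.64.0.0 - 54.127.255.255) -> ge-0/0/4
  54.64.0.0/11 (54.64.0.0 - 54.95.255.255) -> ge-0/0/13
  54.76.0.0/15 (54.76.0.0 - 54.77.255.255) -> ge-0/0/11
More-specific entries that do NOT match:
  38.77.152.32/29 (38.77.152.32 - 38.77.152.39) does not contain 54.77.152.37
  54.77.152.0/28 (54.77.152.0 - 54.77.152.15) does not contain 54.77.152.37
  62.77.152.32/27 (62.77.152.32 - 62.77.152.63) does not contain 54.77.152.37
  54.69.144.0/20 (54.69.144.0 - 54.69.159.255) does not contain 54.77.152.37
  54.77.160.0/19 (54.77.160.0 - 54.77.191.255) does not contain 54.77.152.37
  54.77.0.0/17 (54.77.0.0 - 54.77.127.255) does not contain 54.77.152.37
Longest matching prefix is /15 -> interface ge-0/0/11.

ge-0/0/11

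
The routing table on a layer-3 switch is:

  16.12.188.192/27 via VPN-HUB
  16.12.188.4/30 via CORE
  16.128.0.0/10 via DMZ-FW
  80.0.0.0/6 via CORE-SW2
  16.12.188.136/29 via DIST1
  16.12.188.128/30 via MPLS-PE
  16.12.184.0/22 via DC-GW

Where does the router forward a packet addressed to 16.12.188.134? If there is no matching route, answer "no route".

No entry's prefix contains 16.12.188.134; there is no default route.

no route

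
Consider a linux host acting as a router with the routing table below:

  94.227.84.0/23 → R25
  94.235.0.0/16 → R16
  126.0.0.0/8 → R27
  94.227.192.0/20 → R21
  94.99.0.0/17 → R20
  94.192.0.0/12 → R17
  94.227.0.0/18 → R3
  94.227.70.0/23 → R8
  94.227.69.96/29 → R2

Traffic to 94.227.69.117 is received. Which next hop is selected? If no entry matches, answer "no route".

no route

No entry's prefix contains 94.227.69.117; there is no default route.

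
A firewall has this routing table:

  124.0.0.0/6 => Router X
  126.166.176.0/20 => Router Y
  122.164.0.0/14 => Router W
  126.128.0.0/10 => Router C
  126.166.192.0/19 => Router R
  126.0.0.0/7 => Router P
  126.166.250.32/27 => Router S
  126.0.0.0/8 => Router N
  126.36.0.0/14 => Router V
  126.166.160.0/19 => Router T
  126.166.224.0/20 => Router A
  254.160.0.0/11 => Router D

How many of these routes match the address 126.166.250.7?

4

Prefixes containing 126.166.250.7:
  124.0.0.0/6 (124.0.0.0 - 127.255.255.255)
  126.0.0.0/7 (126.0.0.0 - 127.255.255.255)
  126.0.0.0/8 (126.0.0.0 - 126.255.255.255)
  126.128.0.0/10 (126.128.0.0 - 126.191.255.255)
Total matching entries: 4.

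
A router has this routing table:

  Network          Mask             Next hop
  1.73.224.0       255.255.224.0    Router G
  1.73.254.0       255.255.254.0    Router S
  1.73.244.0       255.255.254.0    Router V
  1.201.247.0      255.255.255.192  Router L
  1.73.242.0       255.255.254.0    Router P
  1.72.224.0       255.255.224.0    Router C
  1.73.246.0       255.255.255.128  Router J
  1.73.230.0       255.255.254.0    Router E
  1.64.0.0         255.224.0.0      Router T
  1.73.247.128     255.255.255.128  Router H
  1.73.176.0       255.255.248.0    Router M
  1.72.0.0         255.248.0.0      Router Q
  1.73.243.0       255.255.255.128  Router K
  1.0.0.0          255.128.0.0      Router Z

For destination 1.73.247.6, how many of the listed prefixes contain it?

4

Prefixes containing 1.73.247.6:
  1.0.0.0/9 (1.0.0.0 - 1.127.255.255)
  1.64.0.0/11 (1.64.0.0 - 1.95.255.255)
  1.72.0.0/13 (1.72.0.0 - 1.79.255.255)
  1.73.224.0/19 (1.73.224.0 - 1.73.255.255)
Total matching entries: 4.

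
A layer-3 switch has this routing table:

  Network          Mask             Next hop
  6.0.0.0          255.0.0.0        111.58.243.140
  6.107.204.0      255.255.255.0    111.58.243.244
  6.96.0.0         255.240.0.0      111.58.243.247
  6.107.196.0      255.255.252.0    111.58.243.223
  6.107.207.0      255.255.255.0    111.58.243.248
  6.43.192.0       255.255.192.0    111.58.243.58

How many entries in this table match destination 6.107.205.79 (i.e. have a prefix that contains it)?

2

Prefixes containing 6.107.205.79:
  6.0.0.0/8 (6.0.0.0 - 6.255.255.255)
  6.96.0.0/12 (6.96.0.0 - 6.111.255.255)
Total matching entries: 2.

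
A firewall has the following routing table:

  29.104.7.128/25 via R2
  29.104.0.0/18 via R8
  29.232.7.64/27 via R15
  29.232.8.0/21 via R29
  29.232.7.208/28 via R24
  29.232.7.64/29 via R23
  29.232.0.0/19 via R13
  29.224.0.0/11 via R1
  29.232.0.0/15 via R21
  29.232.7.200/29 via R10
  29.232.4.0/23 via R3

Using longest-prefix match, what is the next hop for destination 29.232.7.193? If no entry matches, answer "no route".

Routes whose prefix contains 29.232.7.193:
  29.224.0.0/11 (29.224.0.0 - 29.255.255.255) -> R1
  29.232.0.0/15 (29.232.0.0 - 29.233.255.255) -> R21
  29.232.0.0/19 (29.232.0.0 - 29.232.31.255) -> R13
More-specific entries that do NOT match:
  29.232.7.64/29 (29.232.7.64 - 29.232.7.71) does not contain 29.232.7.193
  29.232.7.200/29 (29.232.7.200 - 29.232.7.207) does not contain 29.232.7.193
  29.232.7.208/28 (29.232.7.208 - 29.232.7.223) does not contain 29.232.7.193
  29.232.7.64/27 (29.232.7.64 - 29.232.7.95) does not contain 29.232.7.193
  29.104.7.128/25 (29.104.7.128 - 29.104.7.255) does not contain 29.232.7.193
  29.232.4.0/23 (29.232.4.0 - 29.232.5.255) does not contain 29.232.7.193
  29.232.8.0/21 (29.232.8.0 - 29.232.15.255) does not contain 29.232.7.193
Longest matching prefix is /19 -> next hop R13.

R13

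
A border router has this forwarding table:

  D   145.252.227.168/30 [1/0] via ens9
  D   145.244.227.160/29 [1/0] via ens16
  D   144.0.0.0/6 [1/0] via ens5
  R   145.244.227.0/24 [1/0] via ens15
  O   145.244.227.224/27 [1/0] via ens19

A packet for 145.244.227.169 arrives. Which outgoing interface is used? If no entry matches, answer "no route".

ens15

Routes whose prefix contains 145.244.227.169:
  144.0.0.0/6 (144.0.0.0 - 147.255.255.255) -> ens5
  145.244.227.0/24 (145.244.227.0 - 145.244.227.255) -> ens15
More-specific entries that do NOT match:
  145.252.227.168/30 (145.252.227.168 - 145.252.227.171) does not contain 145.244.227.169
  145.244.227.160/29 (145.244.227.160 - 145.244.227.167) does not contain 145.244.227.169
  145.244.227.224/27 (145.244.227.224 - 145.244.227.255) does not contain 145.244.227.169
Longest matching prefix is /24 -> interface ens15.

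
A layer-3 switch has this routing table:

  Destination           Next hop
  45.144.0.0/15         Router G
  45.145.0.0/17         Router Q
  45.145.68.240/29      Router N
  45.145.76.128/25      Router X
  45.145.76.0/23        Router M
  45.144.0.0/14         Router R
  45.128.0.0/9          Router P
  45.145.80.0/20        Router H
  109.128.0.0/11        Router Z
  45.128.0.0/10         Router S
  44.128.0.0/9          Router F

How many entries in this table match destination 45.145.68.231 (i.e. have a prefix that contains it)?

5

Prefixes containing 45.145.68.231:
  45.128.0.0/9 (45.128.0.0 - 45.255.255.255)
  45.128.0.0/10 (45.128.0.0 - 45.191.255.255)
  45.144.0.0/14 (45.144.0.0 - 45.147.255.255)
  45.144.0.0/15 (45.144.0.0 - 45.145.255.255)
  45.145.0.0/17 (45.145.0.0 - 45.145.127.255)
Total matching entries: 5.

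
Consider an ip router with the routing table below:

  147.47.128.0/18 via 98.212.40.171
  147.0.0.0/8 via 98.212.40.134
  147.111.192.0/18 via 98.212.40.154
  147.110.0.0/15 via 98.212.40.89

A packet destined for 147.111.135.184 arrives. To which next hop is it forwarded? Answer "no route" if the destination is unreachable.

98.212.40.89

Routes whose prefix contains 147.111.135.184:
  147.0.0.0/8 (147.0.0.0 - 147.255.255.255) -> 98.212.40.134
  147.110.0.0/15 (147.110.0.0 - 147.111.255.255) -> 98.212.40.89
More-specific entries that do NOT match:
  147.47.128.0/18 (147.47.128.0 - 147.47.191.255) does not contain 147.111.135.184
  147.111.192.0/18 (147.111.192.0 - 147.111.255.255) does not contain 147.111.135.184
Longest matching prefix is /15 -> next hop 98.212.40.89.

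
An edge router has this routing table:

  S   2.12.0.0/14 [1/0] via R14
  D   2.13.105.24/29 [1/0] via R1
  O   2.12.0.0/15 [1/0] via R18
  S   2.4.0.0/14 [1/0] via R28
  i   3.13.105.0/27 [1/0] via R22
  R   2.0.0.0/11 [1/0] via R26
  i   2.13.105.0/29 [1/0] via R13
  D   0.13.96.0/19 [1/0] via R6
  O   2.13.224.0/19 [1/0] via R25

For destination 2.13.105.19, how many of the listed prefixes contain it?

3

Prefixes containing 2.13.105.19:
  2.0.0.0/11 (2.0.0.0 - 2.31.255.255)
  2.12.0.0/14 (2.12.0.0 - 2.15.255.255)
  2.12.0.0/15 (2.12.0.0 - 2.13.255.255)
Total matching entries: 3.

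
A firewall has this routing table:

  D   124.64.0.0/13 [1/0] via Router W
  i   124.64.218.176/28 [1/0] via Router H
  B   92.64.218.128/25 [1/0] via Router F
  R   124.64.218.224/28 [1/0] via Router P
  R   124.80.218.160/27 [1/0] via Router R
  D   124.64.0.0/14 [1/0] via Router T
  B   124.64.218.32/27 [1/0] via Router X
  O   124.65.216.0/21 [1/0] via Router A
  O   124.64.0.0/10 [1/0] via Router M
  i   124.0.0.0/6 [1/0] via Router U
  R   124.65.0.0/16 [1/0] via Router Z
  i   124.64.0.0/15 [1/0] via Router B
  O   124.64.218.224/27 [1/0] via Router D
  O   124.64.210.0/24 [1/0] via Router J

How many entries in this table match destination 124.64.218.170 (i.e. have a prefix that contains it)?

5

Prefixes containing 124.64.218.170:
  124.0.0.0/6 (124.0.0.0 - 127.255.255.255)
  124.64.0.0/10 (124.64.0.0 - 124.127.255.255)
  124.64.0.0/13 (124.64.0.0 - 124.71.255.255)
  124.64.0.0/14 (124.64.0.0 - 124.67.255.255)
  124.64.0.0/15 (124.64.0.0 - 124.65.255.255)
Total matching entries: 5.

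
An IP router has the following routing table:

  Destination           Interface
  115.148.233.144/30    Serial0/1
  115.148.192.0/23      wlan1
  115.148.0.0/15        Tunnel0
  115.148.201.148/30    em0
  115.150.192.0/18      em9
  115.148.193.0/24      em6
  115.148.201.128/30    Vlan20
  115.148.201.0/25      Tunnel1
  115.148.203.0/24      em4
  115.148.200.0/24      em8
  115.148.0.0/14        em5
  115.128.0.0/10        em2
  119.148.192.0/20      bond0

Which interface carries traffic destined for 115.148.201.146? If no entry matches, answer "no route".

Routes whose prefix contains 115.148.201.146:
  115.128.0.0/10 (115.128.0.0 - 115.191.255.255) -> em2
  115.148.0.0/14 (115.148.0.0 - 115.151.255.255) -> em5
  115.148.0.0/15 (115.148.0.0 - 115.149.255.255) -> Tunnel0
More-specific entries that do NOT match:
  115.148.233.144/30 (115.148.233.144 - 115.148.233.147) does not contain 115.148.201.146
  115.148.201.148/30 (115.148.201.148 - 115.148.201.151) does not contain 115.148.201.146
  115.148.201.128/30 (115.148.201.128 - 115.148.201.131) does not contain 115.148.201.146
  115.148.201.0/25 (115.148.201.0 - 115.148.201.127) does not contain 115.148.201.146
  115.148.193.0/24 (115.148.193.0 - 115.148.193.255) does not contain 115.148.201.146
  115.148.203.0/24 (115.148.203.0 - 115.148.203.255) does not contain 115.148.201.146
  115.148.200.0/24 (115.148.200.0 - 115.148.200.255) does not contain 115.148.201.146
  115.148.192.0/23 (115.148.192.0 - 115.148.193.255) does not contain 115.148.201.146
  119.148.192.0/20 (119.148.192.0 - 119.148.207.255) does not contain 115.148.201.146
  115.150.192.0/18 (115.150.192.0 - 115.150.255.255) does not contain 115.148.201.146
Longest matching prefix is /15 -> interface Tunnel0.

Tunnel0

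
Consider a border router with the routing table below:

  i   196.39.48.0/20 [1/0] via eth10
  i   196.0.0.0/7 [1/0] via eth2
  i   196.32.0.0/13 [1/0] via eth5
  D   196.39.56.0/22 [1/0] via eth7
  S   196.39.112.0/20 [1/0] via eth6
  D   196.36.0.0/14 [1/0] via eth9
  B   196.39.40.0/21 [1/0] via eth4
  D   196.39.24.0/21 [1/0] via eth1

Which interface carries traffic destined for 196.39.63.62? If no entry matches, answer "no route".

eth10

Routes whose prefix contains 196.39.63.62:
  196.0.0.0/7 (196.0.0.0 - 197.255.255.255) -> eth2
  196.32.0.0/13 (196.32.0.0 - 196.39.255.255) -> eth5
  196.36.0.0/14 (196.36.0.0 - 196.39.255.255) -> eth9
  196.39.48.0/20 (196.39.48.0 - 196.39.63.255) -> eth10
More-specific entries that do NOT match:
  196.39.56.0/22 (196.39.56.0 - 196.39.59.255) does not contain 196.39.63.62
  196.39.40.0/21 (196.39.40.0 - 196.39.47.255) does not contain 196.39.63.62
  196.39.24.0/21 (196.39.24.0 - 196.39.31.255) does not contain 196.39.63.62
Longest matching prefix is /20 -> interface eth10.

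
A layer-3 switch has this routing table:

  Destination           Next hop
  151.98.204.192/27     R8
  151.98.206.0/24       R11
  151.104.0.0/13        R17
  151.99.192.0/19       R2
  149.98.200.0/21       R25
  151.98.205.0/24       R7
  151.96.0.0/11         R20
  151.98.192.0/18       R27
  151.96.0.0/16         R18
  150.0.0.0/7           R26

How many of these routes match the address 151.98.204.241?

3

Prefixes containing 151.98.204.241:
  150.0.0.0/7 (150.0.0.0 - 151.255.255.255)
  151.96.0.0/11 (151.96.0.0 - 151.127.255.255)
  151.98.192.0/18 (151.98.192.0 - 151.98.255.255)
Total matching entries: 3.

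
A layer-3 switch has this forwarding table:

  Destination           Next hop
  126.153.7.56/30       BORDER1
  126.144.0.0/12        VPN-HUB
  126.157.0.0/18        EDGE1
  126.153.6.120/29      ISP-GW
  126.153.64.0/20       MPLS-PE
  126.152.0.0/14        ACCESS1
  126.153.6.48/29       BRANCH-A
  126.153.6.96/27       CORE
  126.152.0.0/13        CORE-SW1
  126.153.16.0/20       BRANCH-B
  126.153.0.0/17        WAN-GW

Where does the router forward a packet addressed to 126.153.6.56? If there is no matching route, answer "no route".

WAN-GW

Routes whose prefix contains 126.153.6.56:
  126.144.0.0/12 (126.144.0.0 - 126.159.255.255) -> VPN-HUB
  126.152.0.0/13 (126.152.0.0 - 126.159.255.255) -> CORE-SW1
  126.152.0.0/14 (126.152.0.0 - 126.155.255.255) -> ACCESS1
  126.153.0.0/17 (126.153.0.0 - 126.153.127.255) -> WAN-GW
More-specific entries that do NOT match:
  126.153.7.56/30 (126.153.7.56 - 126.153.7.59) does not contain 126.153.6.56
  126.153.6.120/29 (126.153.6.120 - 126.153.6.127) does not contain 126.153.6.56
  126.153.6.48/29 (126.153.6.48 - 126.153.6.55) does not contain 126.153.6.56
  126.153.6.96/27 (126.153.6.96 - 126.153.6.127) does not contain 126.153.6.56
  126.153.64.0/20 (126.153.64.0 - 126.153.79.255) does not contain 126.153.6.56
  126.153.16.0/20 (126.153.16.0 - 126.153.31.255) does not contain 126.153.6.56
  126.157.0.0/18 (126.157.0.0 - 126.157.63.255) does not contain 126.153.6.56
Longest matching prefix is /17 -> next hop WAN-GW.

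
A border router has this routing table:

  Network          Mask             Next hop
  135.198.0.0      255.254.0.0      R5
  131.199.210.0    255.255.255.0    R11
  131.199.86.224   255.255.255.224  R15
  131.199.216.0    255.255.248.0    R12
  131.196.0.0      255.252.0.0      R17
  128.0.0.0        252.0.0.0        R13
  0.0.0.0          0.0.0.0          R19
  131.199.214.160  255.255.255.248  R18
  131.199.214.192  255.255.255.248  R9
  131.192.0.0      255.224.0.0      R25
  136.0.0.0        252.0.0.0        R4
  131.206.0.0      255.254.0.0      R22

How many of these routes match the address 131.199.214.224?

Prefixes containing 131.199.214.224:
  0.0.0.0/0 (default, matches everything)
  128.0.0.0/6 (128.0.0.0 - 131.255.255.255)
  131.192.0.0/11 (131.192.0.0 - 131.223.255.255)
  131.196.0.0/14 (131.196.0.0 - 131.199.255.255)
Total matching entries: 4.

4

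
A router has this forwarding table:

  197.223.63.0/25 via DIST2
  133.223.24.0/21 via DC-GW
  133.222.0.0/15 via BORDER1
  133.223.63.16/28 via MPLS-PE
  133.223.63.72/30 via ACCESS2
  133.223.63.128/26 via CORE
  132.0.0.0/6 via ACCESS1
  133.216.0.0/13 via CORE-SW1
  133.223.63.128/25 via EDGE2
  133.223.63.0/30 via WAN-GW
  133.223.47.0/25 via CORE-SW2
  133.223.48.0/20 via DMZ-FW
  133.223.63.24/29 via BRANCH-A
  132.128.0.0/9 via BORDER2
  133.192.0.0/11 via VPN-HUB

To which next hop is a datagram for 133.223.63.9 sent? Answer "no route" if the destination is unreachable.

Routes whose prefix contains 133.223.63.9:
  132.0.0.0/6 (132.0.0.0 - 135.255.255.255) -> ACCESS1
  133.192.0.0/11 (133.192.0.0 - 133.223.255.255) -> VPN-HUB
  133.216.0.0/13 (133.216.0.0 - 133.223.255.255) -> CORE-SW1
  133.222.0.0/15 (133.222.0.0 - 133.223.255.255) -> BORDER1
  133.223.48.0/20 (133.223.48.0 - 133.223.63.255) -> DMZ-FW
More-specific entries that do NOT match:
  133.223.63.72/30 (133.223.63.72 - 133.223.63.75) does not contain 133.223.63.9
  133.223.63.0/30 (133.223.63.0 - 133.223.63.3) does not contain 133.223.63.9
  133.223.63.24/29 (133.223.63.24 - 133.223.63.31) does not contain 133.223.63.9
  133.223.63.16/28 (133.223.63.16 - 133.223.63.31) does not contain 133.223.63.9
  133.223.63.128/26 (133.223.63.128 - 133.223.63.191) does not contain 133.223.63.9
  197.223.63.0/25 (197.223.63.0 - 197.223.63.127) does not contain 133.223.63.9
  133.223.63.128/25 (133.223.63.128 - 133.223.63.255) does not contain 133.223.63.9
  133.223.47.0/25 (133.223.47.0 - 133.223.47.127) does not contain 133.223.63.9
  133.223.24.0/21 (133.223.24.0 - 133.223.31.255) does not contain 133.223.63.9
Longest matching prefix is /20 -> next hop DMZ-FW.

DMZ-FW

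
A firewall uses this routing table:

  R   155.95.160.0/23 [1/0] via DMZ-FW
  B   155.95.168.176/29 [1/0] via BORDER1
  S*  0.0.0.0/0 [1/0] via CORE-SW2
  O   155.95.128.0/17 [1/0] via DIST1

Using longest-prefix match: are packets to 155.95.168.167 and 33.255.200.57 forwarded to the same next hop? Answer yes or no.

no

155.95.168.167: longest match 155.95.128.0/17 -> DIST1
33.255.200.57: longest match 0.0.0.0/0 -> CORE-SW2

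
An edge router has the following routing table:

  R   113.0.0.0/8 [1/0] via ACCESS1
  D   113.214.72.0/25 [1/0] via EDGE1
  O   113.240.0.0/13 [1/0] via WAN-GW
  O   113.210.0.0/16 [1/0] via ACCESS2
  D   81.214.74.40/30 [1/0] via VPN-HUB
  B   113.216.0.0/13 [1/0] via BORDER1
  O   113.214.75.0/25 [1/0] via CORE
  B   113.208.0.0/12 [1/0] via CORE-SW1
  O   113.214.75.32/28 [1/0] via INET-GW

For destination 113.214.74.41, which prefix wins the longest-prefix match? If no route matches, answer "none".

Entries matching 113.214.74.41:
  113.0.0.0/8 (113.0.0.0 - 113.255.255.255)
  113.208.0.0/12 (113.208.0.0 - 113.223.255.255)
Most specific is 113.208.0.0/12.

113.208.0.0/12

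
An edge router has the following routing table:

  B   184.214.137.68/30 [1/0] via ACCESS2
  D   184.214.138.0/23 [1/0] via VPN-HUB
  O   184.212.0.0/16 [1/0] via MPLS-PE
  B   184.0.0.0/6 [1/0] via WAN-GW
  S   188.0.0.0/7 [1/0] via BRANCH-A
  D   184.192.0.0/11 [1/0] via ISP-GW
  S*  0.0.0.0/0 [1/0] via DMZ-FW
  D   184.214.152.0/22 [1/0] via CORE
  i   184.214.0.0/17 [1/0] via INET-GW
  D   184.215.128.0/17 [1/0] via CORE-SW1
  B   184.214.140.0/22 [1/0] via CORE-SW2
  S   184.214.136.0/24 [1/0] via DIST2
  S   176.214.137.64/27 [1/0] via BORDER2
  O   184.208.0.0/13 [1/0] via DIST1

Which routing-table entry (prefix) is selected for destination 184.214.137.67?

Entries matching 184.214.137.67:
  0.0.0.0/0 (default, matches everything)
  184.0.0.0/6 (184.0.0.0 - 187.255.255.255)
  184.192.0.0/11 (184.192.0.0 - 184.223.255.255)
  184.208.0.0/13 (184.208.0.0 - 184.215.255.255)
Most specific is 184.208.0.0/13.

184.208.0.0/13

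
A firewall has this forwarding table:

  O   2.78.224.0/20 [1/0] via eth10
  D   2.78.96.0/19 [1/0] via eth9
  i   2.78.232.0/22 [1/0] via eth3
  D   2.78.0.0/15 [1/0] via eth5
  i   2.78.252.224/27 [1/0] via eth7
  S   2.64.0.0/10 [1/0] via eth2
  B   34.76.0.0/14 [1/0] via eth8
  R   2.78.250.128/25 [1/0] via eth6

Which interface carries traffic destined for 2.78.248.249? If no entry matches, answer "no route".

eth5

Routes whose prefix contains 2.78.248.249:
  2.64.0.0/10 (2.64.0.0 - 2.127.255.255) -> eth2
  2.78.0.0/15 (2.78.0.0 - 2.79.255.255) -> eth5
More-specific entries that do NOT match:
  2.78.252.224/27 (2.78.252.224 - 2.78.252.255) does not contain 2.78.248.249
  2.78.250.128/25 (2.78.250.128 - 2.78.250.255) does not contain 2.78.248.249
  2.78.232.0/22 (2.78.232.0 - 2.78.235.255) does not contain 2.78.248.249
  2.78.224.0/20 (2.78.224.0 - 2.78.239.255) does not contain 2.78.248.249
  2.78.96.0/19 (2.78.96.0 - 2.78.127.255) does not contain 2.78.248.249
Longest matching prefix is /15 -> interface eth5.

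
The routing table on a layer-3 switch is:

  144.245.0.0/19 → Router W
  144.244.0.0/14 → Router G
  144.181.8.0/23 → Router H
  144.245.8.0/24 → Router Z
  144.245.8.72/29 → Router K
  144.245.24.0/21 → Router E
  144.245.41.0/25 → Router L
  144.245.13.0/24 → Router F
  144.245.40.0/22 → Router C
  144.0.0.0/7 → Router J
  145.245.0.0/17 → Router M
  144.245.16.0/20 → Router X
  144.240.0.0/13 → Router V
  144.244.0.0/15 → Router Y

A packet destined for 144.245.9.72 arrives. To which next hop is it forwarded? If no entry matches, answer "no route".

Router W

Routes whose prefix contains 144.245.9.72:
  144.0.0.0/7 (144.0.0.0 - 145.255.255.255) -> Router J
  144.240.0.0/13 (144.240.0.0 - 144.247.255.255) -> Router V
  144.244.0.0/14 (144.244.0.0 - 144.247.255.255) -> Router G
  144.244.0.0/15 (144.244.0.0 - 144.245.255.255) -> Router Y
  144.245.0.0/19 (144.245.0.0 - 144.245.31.255) -> Router W
More-specific entries that do NOT match:
  144.245.8.72/29 (144.245.8.72 - 144.245.8.79) does not contain 144.245.9.72
  144.245.41.0/25 (144.245.41.0 - 144.245.41.127) does not contain 144.245.9.72
  144.245.8.0/24 (144.245.8.0 - 144.245.8.255) does not contain 144.245.9.72
  144.245.13.0/24 (144.245.13.0 - 144.245.13.255) does not contain 144.245.9.72
  144.181.8.0/23 (144.181.8.0 - 144.181.9.255) does not contain 144.245.9.72
  144.245.40.0/22 (144.245.40.0 - 144.245.43.255) does not contain 144.245.9.72
  144.245.24.0/21 (144.245.24.0 - 144.245.31.255) does not contain 144.245.9.72
  144.245.16.0/20 (144.245.16.0 - 144.245.31.255) does not contain 144.245.9.72
Longest matching prefix is /19 -> next hop Router W.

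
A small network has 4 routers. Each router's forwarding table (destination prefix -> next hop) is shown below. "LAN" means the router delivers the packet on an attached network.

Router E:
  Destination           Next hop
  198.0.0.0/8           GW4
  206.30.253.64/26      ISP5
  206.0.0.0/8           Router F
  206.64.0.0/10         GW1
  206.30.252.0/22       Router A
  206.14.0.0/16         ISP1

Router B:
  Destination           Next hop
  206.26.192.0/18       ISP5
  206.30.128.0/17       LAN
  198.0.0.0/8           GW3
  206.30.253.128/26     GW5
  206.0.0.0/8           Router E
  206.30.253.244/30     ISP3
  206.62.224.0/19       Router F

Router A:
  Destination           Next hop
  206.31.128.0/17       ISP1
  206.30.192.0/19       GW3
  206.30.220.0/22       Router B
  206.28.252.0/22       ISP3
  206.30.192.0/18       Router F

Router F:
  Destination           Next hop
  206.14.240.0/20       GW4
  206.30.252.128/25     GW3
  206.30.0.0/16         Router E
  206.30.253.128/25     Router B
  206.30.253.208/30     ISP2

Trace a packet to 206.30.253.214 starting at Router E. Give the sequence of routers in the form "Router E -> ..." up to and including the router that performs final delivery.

At Router E: longest match for 206.30.253.214 is 206.30.252.0/22 -> Router A
At Router A: longest match for 206.30.253.214 is 206.30.192.0/18 -> Router F
At Router F: longest match for 206.30.253.214 is 206.30.253.128/25 -> Router B
At Router B: longest match for 206.30.253.214 is 206.30.128.0/17 -> LAN

Router E -> Router A -> Router F -> Router B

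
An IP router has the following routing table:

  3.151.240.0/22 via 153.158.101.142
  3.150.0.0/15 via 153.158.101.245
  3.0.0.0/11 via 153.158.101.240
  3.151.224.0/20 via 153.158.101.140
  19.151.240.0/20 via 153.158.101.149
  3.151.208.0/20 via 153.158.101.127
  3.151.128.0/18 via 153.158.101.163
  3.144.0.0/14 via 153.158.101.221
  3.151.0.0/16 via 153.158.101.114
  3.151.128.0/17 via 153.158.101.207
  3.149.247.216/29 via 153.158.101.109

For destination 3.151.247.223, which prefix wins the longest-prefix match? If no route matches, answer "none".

Entries matching 3.151.247.223:
  3.150.0.0/15 (3.150.0.0 - 3.151.255.255)
  3.151.0.0/16 (3.151.0.0 - 3.151.255.255)
  3.151.128.0/17 (3.151.128.0 - 3.151.255.255)
Most specific is 3.151.128.0/17.

3.151.128.0/17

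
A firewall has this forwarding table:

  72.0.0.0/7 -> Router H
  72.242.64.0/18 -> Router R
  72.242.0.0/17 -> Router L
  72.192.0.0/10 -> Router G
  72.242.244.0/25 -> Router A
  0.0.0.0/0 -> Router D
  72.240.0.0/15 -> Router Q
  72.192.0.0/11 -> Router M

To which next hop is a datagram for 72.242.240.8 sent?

Router G

Routes whose prefix contains 72.242.240.8:
  0.0.0.0/0 (default, matches everything) -> Router D
  72.0.0.0/7 (72.0.0.0 - 73.255.255.255) -> Router H
  72.192.0.0/10 (72.192.0.0 - 72.255.255.255) -> Router G
More-specific entries that do NOT match:
  72.242.244.0/25 (72.242.244.0 - 72.242.244.127) does not contain 72.242.240.8
  72.242.64.0/18 (72.242.64.0 - 72.242.127.255) does not contain 72.242.240.8
  72.242.0.0/17 (72.242.0.0 - 72.242.127.255) does not contain 72.242.240.8
  72.240.0.0/15 (72.240.0.0 - 72.241.255.255) does not contain 72.242.240.8
  72.192.0.0/11 (72.192.0.0 - 72.223.255.255) does not contain 72.242.240.8
Longest matching prefix is /10 -> next hop Router G.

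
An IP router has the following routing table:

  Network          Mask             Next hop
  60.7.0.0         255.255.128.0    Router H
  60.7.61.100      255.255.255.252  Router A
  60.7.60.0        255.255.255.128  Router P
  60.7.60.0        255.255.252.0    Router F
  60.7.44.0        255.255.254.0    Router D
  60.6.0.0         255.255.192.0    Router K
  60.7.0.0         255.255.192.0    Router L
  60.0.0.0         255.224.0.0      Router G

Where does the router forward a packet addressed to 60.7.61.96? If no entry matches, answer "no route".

Router F

Routes whose prefix contains 60.7.61.96:
  60.0.0.0/11 (60.0.0.0 - 60.31.255.255) -> Router G
  60.7.0.0/17 (60.7.0.0 - 60.7.127.255) -> Router H
  60.7.0.0/18 (60.7.0.0 - 60.7.63.255) -> Router L
  60.7.60.0/22 (60.7.60.0 - 60.7.63.255) -> Router F
More-specific entries that do NOT match:
  60.7.61.100/30 (60.7.61.100 - 60.7.61.103) does not contain 60.7.61.96
  60.7.60.0/25 (60.7.60.0 - 60.7.60.127) does not contain 60.7.61.96
  60.7.44.0/23 (60.7.44.0 - 60.7.45.255) does not contain 60.7.61.96
Longest matching prefix is /22 -> next hop Router F.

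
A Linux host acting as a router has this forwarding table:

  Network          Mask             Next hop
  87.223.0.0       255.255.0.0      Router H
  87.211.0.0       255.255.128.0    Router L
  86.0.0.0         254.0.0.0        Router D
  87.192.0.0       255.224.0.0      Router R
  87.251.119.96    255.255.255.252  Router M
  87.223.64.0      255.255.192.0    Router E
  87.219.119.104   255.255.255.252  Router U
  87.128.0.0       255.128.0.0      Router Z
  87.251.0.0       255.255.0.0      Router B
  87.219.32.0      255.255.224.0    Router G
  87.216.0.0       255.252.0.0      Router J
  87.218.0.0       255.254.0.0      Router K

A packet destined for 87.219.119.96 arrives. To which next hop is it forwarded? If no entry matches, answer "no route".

Router K

Routes whose prefix contains 87.219.119.96:
  86.0.0.0/7 (86.0.0.0 - 87.255.255.255) -> Router D
  87.128.0.0/9 (87.128.0.0 - 87.255.255.255) -> Router Z
  87.192.0.0/11 (87.192.0.0 - 87.223.255.255) -> Router R
  87.216.0.0/14 (87.216.0.0 - 87.219.255.255) -> Router J
  87.218.0.0/15 (87.218.0.0 - 87.219.255.255) -> Router K
More-specific entries that do NOT match:
  87.251.119.96/30 (87.251.119.96 - 87.251.119.99) does not contain 87.219.119.96
  87.219.119.104/30 (87.219.119.104 - 87.219.119.107) does not contain 87.219.119.96
  87.219.32.0/19 (87.219.32.0 - 87.219.63.255) does not contain 87.219.119.96
  87.223.64.0/18 (87.223.64.0 - 87.223.127.255) does not contain 87.219.119.96
  87.211.0.0/17 (87.211.0.0 - 87.211.127.255) does not contain 87.219.119.96
  87.223.0.0/16 (87.223.0.0 - 87.223.255.255) does not contain 87.219.119.96
  87.251.0.0/16 (87.251.0.0 - 87.251.255.255) does not contain 87.219.119.96
Longest matching prefix is /15 -> next hop Router K.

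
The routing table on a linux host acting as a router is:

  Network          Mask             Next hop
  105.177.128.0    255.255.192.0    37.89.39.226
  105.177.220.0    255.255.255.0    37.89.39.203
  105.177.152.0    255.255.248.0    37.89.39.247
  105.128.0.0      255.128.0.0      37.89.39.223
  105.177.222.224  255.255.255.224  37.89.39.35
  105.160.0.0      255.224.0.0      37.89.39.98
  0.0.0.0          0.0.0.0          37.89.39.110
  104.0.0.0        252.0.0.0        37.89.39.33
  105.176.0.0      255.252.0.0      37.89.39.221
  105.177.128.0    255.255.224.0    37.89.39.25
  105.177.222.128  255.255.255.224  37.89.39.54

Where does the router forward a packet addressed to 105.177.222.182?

37.89.39.221

Routes whose prefix contains 105.177.222.182:
  0.0.0.0/0 (default, matches everything) -> 37.89.39.110
  104.0.0.0/6 (104.0.0.0 - 107.255.255.255) -> 37.89.39.33
  105.128.0.0/9 (105.128.0.0 - 105.255.255.255) -> 37.89.39.223
  105.160.0.0/11 (105.160.0.0 - 105.191.255.255) -> 37.89.39.98
  105.176.0.0/14 (105.176.0.0 - 105.179.255.255) -> 37.89.39.221
More-specific entries that do NOT match:
  105.177.222.224/27 (105.177.222.224 - 105.177.222.255) does not contain 105.177.222.182
  105.177.222.128/27 (105.177.222.128 - 105.177.222.159) does not contain 105.177.222.182
  105.177.220.0/24 (105.177.220.0 - 105.177.220.255) does not contain 105.177.222.182
  105.177.152.0/21 (105.177.152.0 - 105.177.159.255) does not contain 105.177.222.182
  105.177.128.0/19 (105.177.128.0 - 105.177.159.255) does not contain 105.177.222.182
  105.177.128.0/18 (105.177.128.0 - 105.177.191.255) does not contain 105.177.222.182
Longest matching prefix is /14 -> next hop 37.89.39.221.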